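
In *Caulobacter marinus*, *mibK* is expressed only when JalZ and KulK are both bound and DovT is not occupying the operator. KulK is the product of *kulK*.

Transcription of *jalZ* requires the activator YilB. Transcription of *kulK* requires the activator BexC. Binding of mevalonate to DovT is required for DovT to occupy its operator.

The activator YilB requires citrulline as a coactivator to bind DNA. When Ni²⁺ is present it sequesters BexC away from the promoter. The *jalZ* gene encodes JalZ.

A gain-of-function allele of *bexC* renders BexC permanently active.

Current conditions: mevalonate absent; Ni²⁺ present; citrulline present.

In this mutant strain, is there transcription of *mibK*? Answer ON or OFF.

Citrulline is present, so YilB is active.
No repressor is bound and YilB is active, so *jalZ* is transcribed.
So JalZ is produced and active.
Mevalonate is absent, so DovT is inactive.
BexC is constitutively active in this strain.
No repressor is bound and BexC is active, so *kulK* is transcribed.
So KulK is produced and active.
No repressor is bound and JalZ and KulK are active, so *mibK* is transcribed.

ON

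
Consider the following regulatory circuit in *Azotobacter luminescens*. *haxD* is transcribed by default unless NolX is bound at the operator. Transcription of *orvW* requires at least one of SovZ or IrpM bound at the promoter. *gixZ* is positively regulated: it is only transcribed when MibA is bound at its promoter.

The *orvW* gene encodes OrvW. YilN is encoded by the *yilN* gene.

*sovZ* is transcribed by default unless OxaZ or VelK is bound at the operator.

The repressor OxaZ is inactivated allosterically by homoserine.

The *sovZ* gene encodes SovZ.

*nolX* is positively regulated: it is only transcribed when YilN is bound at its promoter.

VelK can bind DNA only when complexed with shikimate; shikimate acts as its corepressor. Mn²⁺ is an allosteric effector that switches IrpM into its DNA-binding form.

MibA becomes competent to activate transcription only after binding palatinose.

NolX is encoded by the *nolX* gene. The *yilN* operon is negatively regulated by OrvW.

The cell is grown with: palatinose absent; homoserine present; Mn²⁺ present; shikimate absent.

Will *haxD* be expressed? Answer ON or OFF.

ON

Homoserine is present, so OxaZ is inactive.
Shikimate is absent, so VelK is inactive.
With no repressor bound, *sovZ* is transcribed.
So SovZ is produced and active.
Mn²⁺ is present, so IrpM is active.
Activator SovZ is present, so *orvW* is transcribed.
So OrvW is produced and active.
With repressor OrvW bound, *yilN* is not transcribed.
So YilN is not produced.
Required activator YilN is absent, so *nolX* is not transcribed.
So NolX is not produced.
With no repressor bound, *haxD* is transcribed.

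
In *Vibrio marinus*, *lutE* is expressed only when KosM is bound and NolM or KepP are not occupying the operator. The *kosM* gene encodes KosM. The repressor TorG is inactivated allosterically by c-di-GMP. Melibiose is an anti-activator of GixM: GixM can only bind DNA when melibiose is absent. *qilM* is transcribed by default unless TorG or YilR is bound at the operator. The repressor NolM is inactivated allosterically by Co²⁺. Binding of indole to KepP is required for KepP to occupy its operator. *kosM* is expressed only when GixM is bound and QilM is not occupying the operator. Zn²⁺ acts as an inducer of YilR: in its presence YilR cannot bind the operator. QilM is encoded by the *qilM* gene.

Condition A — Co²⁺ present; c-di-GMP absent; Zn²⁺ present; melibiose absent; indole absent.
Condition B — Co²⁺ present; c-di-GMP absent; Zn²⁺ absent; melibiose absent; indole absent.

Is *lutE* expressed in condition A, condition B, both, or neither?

Condition A:
Co²⁺ is present, so NolM is inactive.
c-di-GMP is absent, so TorG is active.
Zn²⁺ is present, so YilR is inactive.
With repressor TorG bound, *qilM* is not transcribed.
So QilM is not produced.
Melibiose is absent, so GixM is active.
No repressor is bound and GixM is active, so *kosM* is transcribed.
So KosM is produced and active.
Indole is absent, so KepP is inactive.
No repressor is bound and KosM is active, so *lutE* is transcribed.
→ *lutE* is ON in A.
Condition B:
Co²⁺ is present, so NolM is inactive.
c-di-GMP is absent, so TorG is active.
Zn²⁺ is absent, so YilR is active.
With repressor TorG bound, *qilM* is not transcribed.
So QilM is not produced.
Melibiose is absent, so GixM is active.
No repressor is bound and GixM is active, so *kosM* is transcribed.
So KosM is produced and active.
Indole is absent, so KepP is inactive.
No repressor is bound and KosM is active, so *lutE* is transcribed.
→ *lutE* is ON in B.

both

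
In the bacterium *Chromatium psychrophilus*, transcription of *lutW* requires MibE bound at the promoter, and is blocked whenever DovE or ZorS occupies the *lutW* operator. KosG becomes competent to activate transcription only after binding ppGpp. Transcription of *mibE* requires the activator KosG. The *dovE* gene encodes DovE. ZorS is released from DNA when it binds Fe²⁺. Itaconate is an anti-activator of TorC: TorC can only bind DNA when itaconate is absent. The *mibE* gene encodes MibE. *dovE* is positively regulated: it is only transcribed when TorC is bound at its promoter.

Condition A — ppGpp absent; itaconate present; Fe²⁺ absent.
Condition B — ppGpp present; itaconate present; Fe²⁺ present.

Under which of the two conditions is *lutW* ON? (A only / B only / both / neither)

B only

Condition A:
ppGpp is absent, so KosG is inactive.
Required activator KosG is absent, so *mibE* is not transcribed.
So MibE is not produced.
Itaconate is present, so TorC is inactive.
Required activator TorC is absent, so *dovE* is not transcribed.
So DovE is not produced.
Fe²⁺ is absent, so ZorS is active.
With repressor ZorS bound, *lutW* is not transcribed.
→ *lutW* is OFF in A.
Condition B:
ppGpp is present, so KosG is active.
No repressor is bound and KosG is active, so *mibE* is transcribed.
So MibE is produced and active.
Itaconate is present, so TorC is inactive.
Required activator TorC is absent, so *dovE* is not transcribed.
So DovE is not produced.
Fe²⁺ is present, so ZorS is inactive.
No repressor is bound and MibE is active, so *lutW* is transcribed.
→ *lutW* is ON in B.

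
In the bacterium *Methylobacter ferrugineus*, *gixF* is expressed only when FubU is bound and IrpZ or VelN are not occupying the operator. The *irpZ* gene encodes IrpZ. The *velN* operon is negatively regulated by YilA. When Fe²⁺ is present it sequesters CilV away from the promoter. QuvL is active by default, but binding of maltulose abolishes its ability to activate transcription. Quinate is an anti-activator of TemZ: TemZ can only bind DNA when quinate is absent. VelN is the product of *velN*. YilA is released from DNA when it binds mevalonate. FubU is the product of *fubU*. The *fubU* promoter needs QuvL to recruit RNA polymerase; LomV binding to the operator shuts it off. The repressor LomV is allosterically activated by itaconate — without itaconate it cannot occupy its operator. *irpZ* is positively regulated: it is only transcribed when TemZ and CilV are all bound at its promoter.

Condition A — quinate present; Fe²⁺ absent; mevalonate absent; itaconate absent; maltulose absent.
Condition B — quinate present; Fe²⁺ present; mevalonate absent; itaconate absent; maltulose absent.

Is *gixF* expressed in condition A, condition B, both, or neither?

Condition A:
Quinate is present, so TemZ is inactive.
Fe²⁺ is absent, so CilV is active.
Required activator TemZ is absent, so *irpZ* is not transcribed.
So IrpZ is not produced.
Mevalonate is absent, so YilA is active.
With repressor YilA bound, *velN* is not transcribed.
So VelN is not produced.
Itaconate is absent, so LomV is inactive.
Maltulose is absent, so QuvL is active.
No repressor is bound and QuvL is active, so *fubU* is transcribed.
So FubU is produced and active.
No repressor is bound and FubU is active, so *gixF* is transcribed.
→ *gixF* is ON in A.
Condition B:
Quinate is present, so TemZ is inactive.
Fe²⁺ is present, so CilV is inactive.
Required activator TemZ is absent, so *irpZ* is not transcribed.
So IrpZ is not produced.
Mevalonate is absent, so YilA is active.
With repressor YilA bound, *velN* is not transcribed.
So VelN is not produced.
Itaconate is absent, so LomV is inactive.
Maltulose is absent, so QuvL is active.
No repressor is bound and QuvL is active, so *fubU* is transcribed.
So FubU is produced and active.
No repressor is bound and FubU is active, so *gixF* is transcribed.
→ *gixF* is ON in B.

both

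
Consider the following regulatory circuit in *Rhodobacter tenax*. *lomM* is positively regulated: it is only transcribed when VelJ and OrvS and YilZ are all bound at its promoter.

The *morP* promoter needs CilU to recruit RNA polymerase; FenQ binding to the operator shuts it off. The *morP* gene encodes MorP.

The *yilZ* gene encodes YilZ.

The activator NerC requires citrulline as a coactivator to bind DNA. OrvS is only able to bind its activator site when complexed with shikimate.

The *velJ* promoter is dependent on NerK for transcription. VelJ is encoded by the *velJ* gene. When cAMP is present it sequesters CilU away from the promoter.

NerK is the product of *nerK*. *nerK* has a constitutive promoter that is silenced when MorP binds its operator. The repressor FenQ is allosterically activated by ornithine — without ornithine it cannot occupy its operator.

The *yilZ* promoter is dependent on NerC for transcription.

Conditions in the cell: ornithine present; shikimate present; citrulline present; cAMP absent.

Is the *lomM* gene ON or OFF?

cAMP is absent, so CilU is active.
Ornithine is present, so FenQ is active.
With repressor FenQ bound, *morP* is not transcribed.
So MorP is not produced.
With no repressor bound, *nerK* is transcribed.
So NerK is produced and active.
No repressor is bound and NerK is active, so *velJ* is transcribed.
So VelJ is produced and active.
Shikimate is present, so OrvS is active.
Citrulline is present, so NerC is active.
No repressor is bound and NerC is active, so *yilZ* is transcribed.
So YilZ is produced and active.
No repressor is bound and VelJ and OrvS and YilZ are active, so *lomM* is transcribed.

ON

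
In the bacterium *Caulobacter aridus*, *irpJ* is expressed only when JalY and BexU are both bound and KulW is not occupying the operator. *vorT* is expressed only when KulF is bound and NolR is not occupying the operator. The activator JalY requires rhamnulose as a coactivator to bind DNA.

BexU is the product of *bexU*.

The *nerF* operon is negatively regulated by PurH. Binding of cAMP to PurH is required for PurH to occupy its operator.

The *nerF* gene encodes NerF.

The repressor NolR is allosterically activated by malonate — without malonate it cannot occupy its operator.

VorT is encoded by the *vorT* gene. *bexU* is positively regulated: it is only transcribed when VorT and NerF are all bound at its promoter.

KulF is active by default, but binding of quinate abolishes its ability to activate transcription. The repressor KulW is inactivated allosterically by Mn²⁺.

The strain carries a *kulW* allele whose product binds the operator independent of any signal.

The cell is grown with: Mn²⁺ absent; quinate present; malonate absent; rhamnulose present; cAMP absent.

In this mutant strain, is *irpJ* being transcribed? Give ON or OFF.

Rhamnulose is present, so JalY is active.
Malonate is absent, so NolR is inactive.
Quinate is present, so KulF is inactive.
Required activator KulF is absent, so *vorT* is not transcribed.
So VorT is not produced.
cAMP is absent, so PurH is inactive.
With no repressor bound, *nerF* is transcribed.
So NerF is produced and active.
Required activator VorT is absent, so *bexU* is not transcribed.
So BexU is not produced.
KulW is constitutively active in this strain.
With repressor KulW bound, *irpJ* is not transcribed.

OFF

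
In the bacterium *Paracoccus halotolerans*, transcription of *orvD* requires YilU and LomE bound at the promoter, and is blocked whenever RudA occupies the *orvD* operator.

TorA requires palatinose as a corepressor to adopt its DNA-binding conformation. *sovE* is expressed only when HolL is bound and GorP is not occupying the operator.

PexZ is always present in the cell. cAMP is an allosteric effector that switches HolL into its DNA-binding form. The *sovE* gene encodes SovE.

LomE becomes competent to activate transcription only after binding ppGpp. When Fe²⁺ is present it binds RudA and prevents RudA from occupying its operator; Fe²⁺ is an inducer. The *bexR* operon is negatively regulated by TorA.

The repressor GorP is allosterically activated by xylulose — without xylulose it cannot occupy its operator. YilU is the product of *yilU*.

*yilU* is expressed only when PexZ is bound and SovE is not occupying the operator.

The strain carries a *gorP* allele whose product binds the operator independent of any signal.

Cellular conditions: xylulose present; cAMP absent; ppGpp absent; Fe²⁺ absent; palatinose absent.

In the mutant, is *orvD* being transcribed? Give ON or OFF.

cAMP is absent, so HolL is inactive.
GorP is constitutively active in this strain.
With repressor GorP bound, *sovE* is not transcribed.
So SovE is not produced.
PexZ is produced constitutively and is active.
No repressor is bound and PexZ is active, so *yilU* is transcribed.
So YilU is produced and active.
ppGpp is absent, so LomE is inactive.
Fe²⁺ is absent, so RudA is active.
With repressor RudA bound, *orvD* is not transcribed.

OFF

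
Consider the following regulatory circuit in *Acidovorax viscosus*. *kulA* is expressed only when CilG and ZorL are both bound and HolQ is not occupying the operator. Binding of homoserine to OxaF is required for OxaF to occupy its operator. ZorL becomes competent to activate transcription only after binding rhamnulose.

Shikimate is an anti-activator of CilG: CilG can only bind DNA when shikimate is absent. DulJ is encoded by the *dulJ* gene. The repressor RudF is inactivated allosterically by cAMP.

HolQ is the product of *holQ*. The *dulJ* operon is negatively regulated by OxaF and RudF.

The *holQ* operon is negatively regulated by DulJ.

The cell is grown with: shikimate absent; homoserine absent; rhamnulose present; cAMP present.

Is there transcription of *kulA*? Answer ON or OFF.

ON

Shikimate is absent, so CilG is active.
Homoserine is absent, so OxaF is inactive.
cAMP is present, so RudF is inactive.
With no repressor bound, *dulJ* is transcribed.
So DulJ is produced and active.
With repressor DulJ bound, *holQ* is not transcribed.
So HolQ is not produced.
Rhamnulose is present, so ZorL is active.
No repressor is bound and CilG and ZorL are active, so *kulA* is transcribed.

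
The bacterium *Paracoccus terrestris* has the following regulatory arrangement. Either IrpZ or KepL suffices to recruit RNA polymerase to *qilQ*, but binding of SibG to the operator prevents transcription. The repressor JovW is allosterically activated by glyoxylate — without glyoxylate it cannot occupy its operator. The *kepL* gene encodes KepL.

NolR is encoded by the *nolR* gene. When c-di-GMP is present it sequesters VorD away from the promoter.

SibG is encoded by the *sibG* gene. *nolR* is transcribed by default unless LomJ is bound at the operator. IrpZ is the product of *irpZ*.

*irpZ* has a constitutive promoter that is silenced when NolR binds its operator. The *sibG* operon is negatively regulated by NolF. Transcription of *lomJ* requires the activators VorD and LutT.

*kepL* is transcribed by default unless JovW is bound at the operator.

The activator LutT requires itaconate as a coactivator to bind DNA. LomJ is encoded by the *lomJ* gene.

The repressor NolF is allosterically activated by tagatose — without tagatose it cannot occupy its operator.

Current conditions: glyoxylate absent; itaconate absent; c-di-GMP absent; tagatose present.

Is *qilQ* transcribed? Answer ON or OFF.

ON

Tagatose is present, so NolF is active.
With repressor NolF bound, *sibG* is not transcribed.
So SibG is not produced.
c-di-GMP is absent, so VorD is active.
Itaconate is absent, so LutT is inactive.
Required activator LutT is absent, so *lomJ* is not transcribed.
So LomJ is not produced.
With no repressor bound, *nolR* is transcribed.
So NolR is produced and active.
With repressor NolR bound, *irpZ* is not transcribed.
So IrpZ is not produced.
Glyoxylate is absent, so JovW is inactive.
With no repressor bound, *kepL* is transcribed.
So KepL is produced and active.
Activator KepL is present, so *qilQ* is transcribed.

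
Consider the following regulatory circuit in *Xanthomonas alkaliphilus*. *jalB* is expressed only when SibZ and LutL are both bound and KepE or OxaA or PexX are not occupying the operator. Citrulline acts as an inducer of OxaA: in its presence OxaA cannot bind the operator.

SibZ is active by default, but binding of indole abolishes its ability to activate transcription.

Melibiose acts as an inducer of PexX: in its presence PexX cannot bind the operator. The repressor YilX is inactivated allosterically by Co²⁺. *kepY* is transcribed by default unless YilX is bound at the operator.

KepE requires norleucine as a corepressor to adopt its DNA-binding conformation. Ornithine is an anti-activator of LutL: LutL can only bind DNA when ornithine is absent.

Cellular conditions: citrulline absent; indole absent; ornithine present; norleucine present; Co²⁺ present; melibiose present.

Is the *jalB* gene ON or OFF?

OFF

Indole is absent, so SibZ is active.
Norleucine is present, so KepE is active.
Ornithine is present, so LutL is inactive.
Citrulline is absent, so OxaA is active.
Melibiose is present, so PexX is inactive.
With repressor KepE bound, *jalB* is not transcribed.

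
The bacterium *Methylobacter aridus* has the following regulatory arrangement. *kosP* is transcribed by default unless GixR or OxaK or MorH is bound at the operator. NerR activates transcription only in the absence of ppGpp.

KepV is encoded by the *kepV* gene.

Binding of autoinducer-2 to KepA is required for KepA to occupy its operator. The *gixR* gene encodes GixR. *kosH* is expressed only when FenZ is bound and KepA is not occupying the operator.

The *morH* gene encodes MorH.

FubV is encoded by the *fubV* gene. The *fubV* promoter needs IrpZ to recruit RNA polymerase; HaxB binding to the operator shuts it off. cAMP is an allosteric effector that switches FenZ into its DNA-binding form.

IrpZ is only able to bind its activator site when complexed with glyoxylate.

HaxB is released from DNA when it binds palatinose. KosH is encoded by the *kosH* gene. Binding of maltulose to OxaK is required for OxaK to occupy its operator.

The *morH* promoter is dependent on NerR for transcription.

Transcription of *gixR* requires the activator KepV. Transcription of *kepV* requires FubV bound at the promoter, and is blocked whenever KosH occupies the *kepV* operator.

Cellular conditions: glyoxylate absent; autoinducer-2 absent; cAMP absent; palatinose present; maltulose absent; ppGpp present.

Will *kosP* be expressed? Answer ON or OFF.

ON

Palatinose is present, so HaxB is inactive.
Glyoxylate is absent, so IrpZ is inactive.
Required activator IrpZ is absent, so *fubV* is not transcribed.
So FubV is not produced.
Autoinducer-2 is absent, so KepA is inactive.
cAMP is absent, so FenZ is inactive.
Required activator FenZ is absent, so *kosH* is not transcribed.
So KosH is not produced.
Required activator FubV is absent, so *kepV* is not transcribed.
So KepV is not produced.
Required activator KepV is absent, so *gixR* is not transcribed.
So GixR is not produced.
Maltulose is absent, so OxaK is inactive.
ppGpp is present, so NerR is inactive.
Required activator NerR is absent, so *morH* is not transcribed.
So MorH is not produced.
With no repressor bound, *kosP* is transcribed.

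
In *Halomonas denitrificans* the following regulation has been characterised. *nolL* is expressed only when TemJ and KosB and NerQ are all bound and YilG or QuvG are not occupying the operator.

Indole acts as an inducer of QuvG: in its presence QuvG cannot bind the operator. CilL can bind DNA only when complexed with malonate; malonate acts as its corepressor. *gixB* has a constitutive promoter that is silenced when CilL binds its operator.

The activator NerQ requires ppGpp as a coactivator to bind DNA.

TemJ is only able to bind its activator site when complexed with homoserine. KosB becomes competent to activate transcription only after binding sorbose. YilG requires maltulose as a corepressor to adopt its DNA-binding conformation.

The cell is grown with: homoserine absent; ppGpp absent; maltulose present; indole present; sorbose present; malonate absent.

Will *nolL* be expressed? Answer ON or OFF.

OFF

Homoserine is absent, so TemJ is inactive.
Sorbose is present, so KosB is active.
Maltulose is present, so YilG is active.
Indole is present, so QuvG is inactive.
ppGpp is absent, so NerQ is inactive.
With repressor YilG bound, *nolL* is not transcribed.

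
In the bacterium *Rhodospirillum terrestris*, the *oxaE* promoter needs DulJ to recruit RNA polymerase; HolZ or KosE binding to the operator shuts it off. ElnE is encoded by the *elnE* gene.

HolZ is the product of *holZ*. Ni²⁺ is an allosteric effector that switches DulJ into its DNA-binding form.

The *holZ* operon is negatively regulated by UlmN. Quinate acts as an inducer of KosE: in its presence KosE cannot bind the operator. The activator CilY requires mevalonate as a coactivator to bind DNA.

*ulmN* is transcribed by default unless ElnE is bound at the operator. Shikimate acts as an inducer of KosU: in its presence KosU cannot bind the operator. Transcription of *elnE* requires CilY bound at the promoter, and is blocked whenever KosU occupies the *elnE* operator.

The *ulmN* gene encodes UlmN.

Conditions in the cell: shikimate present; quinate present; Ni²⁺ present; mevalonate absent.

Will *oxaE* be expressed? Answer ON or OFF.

Shikimate is present, so KosU is inactive.
Mevalonate is absent, so CilY is inactive.
Required activator CilY is absent, so *elnE* is not transcribed.
So ElnE is not produced.
With no repressor bound, *ulmN* is transcribed.
So UlmN is produced and active.
With repressor UlmN bound, *holZ* is not transcribed.
So HolZ is not produced.
Ni²⁺ is present, so DulJ is active.
Quinate is present, so KosE is inactive.
No repressor is bound and DulJ is active, so *oxaE* is transcribed.

ON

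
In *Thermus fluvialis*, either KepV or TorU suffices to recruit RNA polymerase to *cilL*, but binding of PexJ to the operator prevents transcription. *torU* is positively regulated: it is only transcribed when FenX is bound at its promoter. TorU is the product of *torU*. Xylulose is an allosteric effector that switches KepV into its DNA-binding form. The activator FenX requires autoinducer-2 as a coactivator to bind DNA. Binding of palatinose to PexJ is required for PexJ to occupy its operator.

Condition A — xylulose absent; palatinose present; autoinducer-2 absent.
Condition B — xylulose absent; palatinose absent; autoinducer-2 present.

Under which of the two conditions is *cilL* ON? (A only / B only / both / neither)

B only

Condition A:
Xylulose is absent, so KepV is inactive.
Palatinose is present, so PexJ is active.
Autoinducer-2 is absent, so FenX is inactive.
Required activator FenX is absent, so *torU* is not transcribed.
So TorU is not produced.
With repressor PexJ bound, *cilL* is not transcribed.
→ *cilL* is OFF in A.
Condition B:
Xylulose is absent, so KepV is inactive.
Palatinose is absent, so PexJ is inactive.
Autoinducer-2 is present, so FenX is active.
No repressor is bound and FenX is active, so *torU* is transcribed.
So TorU is produced and active.
Activator TorU is present, so *cilL* is transcribed.
→ *cilL* is ON in B.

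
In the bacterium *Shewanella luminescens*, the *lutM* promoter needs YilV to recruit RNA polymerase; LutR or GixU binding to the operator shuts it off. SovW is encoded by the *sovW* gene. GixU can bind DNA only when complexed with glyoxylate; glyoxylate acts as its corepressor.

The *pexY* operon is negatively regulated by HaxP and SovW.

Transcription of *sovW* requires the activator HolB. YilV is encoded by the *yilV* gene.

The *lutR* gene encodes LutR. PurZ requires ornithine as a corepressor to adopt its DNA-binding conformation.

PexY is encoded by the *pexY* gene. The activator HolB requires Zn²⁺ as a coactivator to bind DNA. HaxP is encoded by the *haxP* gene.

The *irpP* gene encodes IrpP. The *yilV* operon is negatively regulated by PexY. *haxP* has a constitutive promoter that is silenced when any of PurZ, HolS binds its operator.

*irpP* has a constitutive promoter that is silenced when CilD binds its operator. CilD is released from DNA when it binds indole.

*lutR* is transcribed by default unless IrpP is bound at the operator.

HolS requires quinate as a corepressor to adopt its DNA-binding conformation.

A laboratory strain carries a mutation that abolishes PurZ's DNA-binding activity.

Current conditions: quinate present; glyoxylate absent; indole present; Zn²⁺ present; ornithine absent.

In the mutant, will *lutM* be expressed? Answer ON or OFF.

Indole is present, so CilD is inactive.
With no repressor bound, *irpP* is transcribed.
So IrpP is produced and active.
With repressor IrpP bound, *lutR* is not transcribed.
So LutR is not produced.
PurZ is non-functional in this strain, so it has no effect.
Quinate is present, so HolS is active.
With repressor HolS bound, *haxP* is not transcribed.
So HaxP is not produced.
Zn²⁺ is present, so HolB is active.
No repressor is bound and HolB is active, so *sovW* is transcribed.
So SovW is produced and active.
With repressor SovW bound, *pexY* is not transcribed.
So PexY is not produced.
With no repressor bound, *yilV* is transcribed.
So YilV is produced and active.
Glyoxylate is absent, so GixU is inactive.
No repressor is bound and YilV is active, so *lutM* is transcribed.

ON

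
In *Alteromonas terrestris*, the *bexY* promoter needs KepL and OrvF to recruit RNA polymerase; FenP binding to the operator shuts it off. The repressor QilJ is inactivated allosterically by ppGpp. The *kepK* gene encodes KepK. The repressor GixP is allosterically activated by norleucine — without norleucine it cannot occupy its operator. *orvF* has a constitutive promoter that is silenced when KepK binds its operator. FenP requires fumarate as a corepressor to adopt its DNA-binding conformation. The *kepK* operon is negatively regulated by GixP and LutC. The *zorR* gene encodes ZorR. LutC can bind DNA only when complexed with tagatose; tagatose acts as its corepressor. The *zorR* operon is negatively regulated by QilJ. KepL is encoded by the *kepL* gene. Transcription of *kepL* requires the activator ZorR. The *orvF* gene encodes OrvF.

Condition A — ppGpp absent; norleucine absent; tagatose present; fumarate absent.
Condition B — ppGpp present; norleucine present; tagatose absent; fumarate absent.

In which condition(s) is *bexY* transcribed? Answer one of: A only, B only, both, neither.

B only

Condition A:
ppGpp is absent, so QilJ is active.
With repressor QilJ bound, *zorR* is not transcribed.
So ZorR is not produced.
Required activator ZorR is absent, so *kepL* is not transcribed.
So KepL is not produced.
Norleucine is absent, so GixP is inactive.
Tagatose is present, so LutC is active.
With repressor LutC bound, *kepK* is not transcribed.
So KepK is not produced.
With no repressor bound, *orvF* is transcribed.
So OrvF is produced and active.
Fumarate is absent, so FenP is inactive.
Required activator KepL is absent, so *bexY* is not transcribed.
→ *bexY* is OFF in A.
Condition B:
ppGpp is present, so QilJ is inactive.
With no repressor bound, *zorR* is transcribed.
So ZorR is produced and active.
No repressor is bound and ZorR is active, so *kepL* is transcribed.
So KepL is produced and active.
Norleucine is present, so GixP is active.
Tagatose is absent, so LutC is inactive.
With repressor GixP bound, *kepK* is not transcribed.
So KepK is not produced.
With no repressor bound, *orvF* is transcribed.
So OrvF is produced and active.
Fumarate is absent, so FenP is inactive.
No repressor is bound and KepL and OrvF are active, so *bexY* is transcribed.
→ *bexY* is ON in B.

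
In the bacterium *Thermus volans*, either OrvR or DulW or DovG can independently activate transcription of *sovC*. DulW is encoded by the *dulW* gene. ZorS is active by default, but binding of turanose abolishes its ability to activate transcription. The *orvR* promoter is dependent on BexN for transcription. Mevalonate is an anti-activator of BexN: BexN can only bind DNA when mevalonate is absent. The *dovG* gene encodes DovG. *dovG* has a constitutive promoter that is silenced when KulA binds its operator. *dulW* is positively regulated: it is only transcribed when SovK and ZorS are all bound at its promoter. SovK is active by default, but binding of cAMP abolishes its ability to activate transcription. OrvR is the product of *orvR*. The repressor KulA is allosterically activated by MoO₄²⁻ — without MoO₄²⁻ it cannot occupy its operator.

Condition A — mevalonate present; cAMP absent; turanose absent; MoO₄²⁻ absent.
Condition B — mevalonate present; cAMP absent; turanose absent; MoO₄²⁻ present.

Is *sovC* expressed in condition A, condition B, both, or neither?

Condition A:
Mevalonate is present, so BexN is inactive.
Required activator BexN is absent, so *orvR* is not transcribed.
So OrvR is not produced.
cAMP is absent, so SovK is active.
Turanose is absent, so ZorS is active.
No repressor is bound and SovK and ZorS are active, so *dulW* is transcribed.
So DulW is produced and active.
MoO₄²⁻ is absent, so KulA is inactive.
With no repressor bound, *dovG* is transcribed.
So DovG is produced and active.
Activator DulW is present, so *sovC* is transcribed.
→ *sovC* is ON in A.
Condition B:
Mevalonate is present, so BexN is inactive.
Required activator BexN is absent, so *orvR* is not transcribed.
So OrvR is not produced.
cAMP is absent, so SovK is active.
Turanose is absent, so ZorS is active.
No repressor is bound and SovK and ZorS are active, so *dulW* is transcribed.
So DulW is produced and active.
MoO₄²⁻ is present, so KulA is active.
With repressor KulA bound, *dovG* is not transcribed.
So DovG is not produced.
Activator DulW is present, so *sovC* is transcribed.
→ *sovC* is ON in B.

both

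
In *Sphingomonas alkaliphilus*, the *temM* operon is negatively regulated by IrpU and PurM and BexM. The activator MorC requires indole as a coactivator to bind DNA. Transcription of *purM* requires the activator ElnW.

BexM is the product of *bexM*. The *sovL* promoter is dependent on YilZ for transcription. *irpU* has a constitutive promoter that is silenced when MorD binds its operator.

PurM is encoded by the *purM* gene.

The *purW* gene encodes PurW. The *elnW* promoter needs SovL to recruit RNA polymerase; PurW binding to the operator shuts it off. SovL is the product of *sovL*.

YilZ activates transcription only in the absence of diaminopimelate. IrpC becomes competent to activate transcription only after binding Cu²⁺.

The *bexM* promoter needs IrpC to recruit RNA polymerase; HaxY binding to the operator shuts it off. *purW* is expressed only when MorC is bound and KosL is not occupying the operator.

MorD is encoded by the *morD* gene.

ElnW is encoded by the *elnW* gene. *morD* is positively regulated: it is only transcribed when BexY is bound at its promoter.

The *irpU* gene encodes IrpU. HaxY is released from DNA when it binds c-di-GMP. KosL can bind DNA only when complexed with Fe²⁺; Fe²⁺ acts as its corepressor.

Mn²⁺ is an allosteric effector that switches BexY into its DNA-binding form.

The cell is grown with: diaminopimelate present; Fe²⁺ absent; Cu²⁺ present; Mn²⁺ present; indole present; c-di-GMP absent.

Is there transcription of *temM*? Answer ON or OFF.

ON

Mn²⁺ is present, so BexY is active.
No repressor is bound and BexY is active, so *morD* is transcribed.
So MorD is produced and active.
With repressor MorD bound, *irpU* is not transcribed.
So IrpU is not produced.
Diaminopimelate is present, so YilZ is inactive.
Required activator YilZ is absent, so *sovL* is not transcribed.
So SovL is not produced.
Indole is present, so MorC is active.
Fe²⁺ is absent, so KosL is inactive.
No repressor is bound and MorC is active, so *purW* is transcribed.
So PurW is produced and active.
With repressor PurW bound, *elnW* is not transcribed.
So ElnW is not produced.
Required activator ElnW is absent, so *purM* is not transcribed.
So PurM is not produced.
Cu²⁺ is present, so IrpC is active.
c-di-GMP is absent, so HaxY is active.
With repressor HaxY bound, *bexM* is not transcribed.
So BexM is not produced.
With no repressor bound, *temM* is transcribed.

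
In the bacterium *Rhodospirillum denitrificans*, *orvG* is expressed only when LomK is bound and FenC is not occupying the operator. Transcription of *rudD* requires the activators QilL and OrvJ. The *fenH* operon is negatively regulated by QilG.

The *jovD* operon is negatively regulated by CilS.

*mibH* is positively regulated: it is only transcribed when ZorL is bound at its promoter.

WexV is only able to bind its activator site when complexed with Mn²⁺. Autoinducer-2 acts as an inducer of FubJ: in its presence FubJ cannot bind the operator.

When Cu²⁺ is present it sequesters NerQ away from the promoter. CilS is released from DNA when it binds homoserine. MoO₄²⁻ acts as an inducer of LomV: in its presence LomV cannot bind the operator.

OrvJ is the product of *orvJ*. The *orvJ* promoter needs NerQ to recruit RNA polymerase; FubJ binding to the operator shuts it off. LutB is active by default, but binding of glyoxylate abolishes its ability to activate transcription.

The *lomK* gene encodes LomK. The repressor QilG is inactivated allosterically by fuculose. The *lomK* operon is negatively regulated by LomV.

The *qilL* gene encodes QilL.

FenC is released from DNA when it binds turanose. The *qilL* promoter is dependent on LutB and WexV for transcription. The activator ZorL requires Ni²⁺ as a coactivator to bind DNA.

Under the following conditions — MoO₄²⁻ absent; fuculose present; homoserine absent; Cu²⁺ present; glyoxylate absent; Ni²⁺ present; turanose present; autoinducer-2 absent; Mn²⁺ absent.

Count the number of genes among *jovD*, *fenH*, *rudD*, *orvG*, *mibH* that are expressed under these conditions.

2

Homoserine is absent, so CilS is active.
With repressor CilS bound, *jovD* is not transcribed.
→ *jovD* is OFF.
Fuculose is present, so QilG is inactive.
With no repressor bound, *fenH* is transcribed.
→ *fenH* is ON.
Glyoxylate is absent, so LutB is active.
Mn²⁺ is absent, so WexV is inactive.
Required activator WexV is absent, so *qilL* is not transcribed.
So QilL is not produced.
Cu²⁺ is present, so NerQ is inactive.
Autoinducer-2 is absent, so FubJ is active.
With repressor FubJ bound, *orvJ* is not transcribed.
So OrvJ is not produced.
Required activator QilL is absent, so *rudD* is not transcribed.
→ *rudD* is OFF.
MoO₄²⁻ is absent, so LomV is active.
With repressor LomV bound, *lomK* is not transcribed.
So LomK is not produced.
Turanose is present, so FenC is inactive.
Required activator LomK is absent, so *orvG* is not transcribed.
→ *orvG* is OFF.
Ni²⁺ is present, so ZorL is active.
No repressor is bound and ZorL is active, so *mibH* is transcribed.
→ *mibH* is ON.
2 of the 5 genes are transcribed.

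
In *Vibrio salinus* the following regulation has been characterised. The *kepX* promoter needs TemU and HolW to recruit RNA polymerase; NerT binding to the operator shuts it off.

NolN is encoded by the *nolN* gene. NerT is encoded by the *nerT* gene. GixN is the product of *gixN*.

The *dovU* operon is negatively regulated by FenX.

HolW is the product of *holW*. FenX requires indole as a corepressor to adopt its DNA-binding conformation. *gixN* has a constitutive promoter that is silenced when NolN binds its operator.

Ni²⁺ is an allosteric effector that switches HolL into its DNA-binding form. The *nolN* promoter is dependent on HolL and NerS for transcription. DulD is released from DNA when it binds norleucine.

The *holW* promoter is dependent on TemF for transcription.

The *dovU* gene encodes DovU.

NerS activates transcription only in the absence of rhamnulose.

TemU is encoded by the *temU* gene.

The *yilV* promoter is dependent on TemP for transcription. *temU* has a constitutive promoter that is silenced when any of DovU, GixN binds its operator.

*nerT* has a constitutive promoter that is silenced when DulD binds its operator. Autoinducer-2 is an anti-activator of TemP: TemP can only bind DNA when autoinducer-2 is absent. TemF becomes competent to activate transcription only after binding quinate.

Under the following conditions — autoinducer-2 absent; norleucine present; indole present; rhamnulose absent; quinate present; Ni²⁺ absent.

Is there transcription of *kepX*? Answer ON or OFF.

Indole is present, so FenX is active.
With repressor FenX bound, *dovU* is not transcribed.
So DovU is not produced.
Ni²⁺ is absent, so HolL is inactive.
Rhamnulose is absent, so NerS is active.
Required activator HolL is absent, so *nolN* is not transcribed.
So NolN is not produced.
With no repressor bound, *gixN* is transcribed.
So GixN is produced and active.
With repressor GixN bound, *temU* is not transcribed.
So TemU is not produced.
Norleucine is present, so DulD is inactive.
With no repressor bound, *nerT* is transcribed.
So NerT is produced and active.
Quinate is present, so TemF is active.
No repressor is bound and TemF is active, so *holW* is transcribed.
So HolW is produced and active.
With repressor NerT bound, *kepX* is not transcribed.

OFF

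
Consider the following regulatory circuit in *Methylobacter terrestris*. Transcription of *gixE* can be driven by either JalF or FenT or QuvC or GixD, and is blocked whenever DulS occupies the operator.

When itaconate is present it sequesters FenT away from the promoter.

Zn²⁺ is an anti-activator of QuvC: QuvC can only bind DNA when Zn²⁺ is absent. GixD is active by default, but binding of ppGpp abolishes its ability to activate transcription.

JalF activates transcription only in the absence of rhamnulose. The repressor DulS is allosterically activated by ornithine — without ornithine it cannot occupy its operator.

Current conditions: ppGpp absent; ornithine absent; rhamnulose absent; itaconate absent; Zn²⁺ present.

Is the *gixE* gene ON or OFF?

Rhamnulose is absent, so JalF is active.
Itaconate is absent, so FenT is active.
Zn²⁺ is present, so QuvC is inactive.
ppGpp is absent, so GixD is active.
Ornithine is absent, so DulS is inactive.
Activator JalF is present, so *gixE* is transcribed.

ON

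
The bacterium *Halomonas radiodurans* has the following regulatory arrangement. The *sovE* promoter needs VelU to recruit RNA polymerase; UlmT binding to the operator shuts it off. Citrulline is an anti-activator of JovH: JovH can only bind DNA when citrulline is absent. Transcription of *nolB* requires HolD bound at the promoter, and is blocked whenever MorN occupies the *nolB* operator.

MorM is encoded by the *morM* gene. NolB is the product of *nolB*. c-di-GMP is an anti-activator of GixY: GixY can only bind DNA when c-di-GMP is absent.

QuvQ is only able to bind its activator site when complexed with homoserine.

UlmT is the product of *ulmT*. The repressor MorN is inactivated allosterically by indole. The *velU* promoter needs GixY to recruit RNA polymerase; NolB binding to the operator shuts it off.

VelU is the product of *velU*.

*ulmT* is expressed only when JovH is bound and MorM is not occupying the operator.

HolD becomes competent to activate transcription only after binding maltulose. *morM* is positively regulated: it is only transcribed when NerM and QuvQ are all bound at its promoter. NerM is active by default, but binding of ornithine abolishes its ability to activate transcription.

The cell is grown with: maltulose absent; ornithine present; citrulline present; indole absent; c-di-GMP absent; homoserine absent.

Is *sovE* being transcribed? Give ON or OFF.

ON

Indole is absent, so MorN is active.
Maltulose is absent, so HolD is inactive.
With repressor MorN bound, *nolB* is not transcribed.
So NolB is not produced.
c-di-GMP is absent, so GixY is active.
No repressor is bound and GixY is active, so *velU* is transcribed.
So VelU is produced and active.
Ornithine is present, so NerM is inactive.
Homoserine is absent, so QuvQ is inactive.
Required activator NerM is absent, so *morM* is not transcribed.
So MorM is not produced.
Citrulline is present, so JovH is inactive.
Required activator JovH is absent, so *ulmT* is not transcribed.
So UlmT is not produced.
No repressor is bound and VelU is active, so *sovE* is transcribed.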